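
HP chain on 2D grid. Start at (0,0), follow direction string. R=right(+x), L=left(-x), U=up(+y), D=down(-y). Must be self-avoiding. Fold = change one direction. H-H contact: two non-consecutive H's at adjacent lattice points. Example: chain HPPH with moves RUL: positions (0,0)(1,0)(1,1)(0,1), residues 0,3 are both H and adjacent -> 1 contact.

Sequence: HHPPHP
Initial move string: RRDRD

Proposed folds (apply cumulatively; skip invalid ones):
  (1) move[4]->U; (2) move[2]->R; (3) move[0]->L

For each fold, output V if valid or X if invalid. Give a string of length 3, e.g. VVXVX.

Initial: RRDRD -> [(0, 0), (1, 0), (2, 0), (2, -1), (3, -1), (3, -2)]
Fold 1: move[4]->U => RRDRU VALID
Fold 2: move[2]->R => RRRRU VALID
Fold 3: move[0]->L => LRRRU INVALID (collision), skipped

Answer: VVX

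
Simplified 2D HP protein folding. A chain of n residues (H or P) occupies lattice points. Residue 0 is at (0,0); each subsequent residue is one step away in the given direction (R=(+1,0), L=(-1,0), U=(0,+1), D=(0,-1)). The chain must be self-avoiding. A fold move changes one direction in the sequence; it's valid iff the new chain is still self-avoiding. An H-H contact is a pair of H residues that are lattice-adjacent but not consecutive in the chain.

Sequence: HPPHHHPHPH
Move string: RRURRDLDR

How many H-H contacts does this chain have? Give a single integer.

Answer: 1

Derivation:
Positions: [(0, 0), (1, 0), (2, 0), (2, 1), (3, 1), (4, 1), (4, 0), (3, 0), (3, -1), (4, -1)]
H-H contact: residue 4 @(3,1) - residue 7 @(3, 0)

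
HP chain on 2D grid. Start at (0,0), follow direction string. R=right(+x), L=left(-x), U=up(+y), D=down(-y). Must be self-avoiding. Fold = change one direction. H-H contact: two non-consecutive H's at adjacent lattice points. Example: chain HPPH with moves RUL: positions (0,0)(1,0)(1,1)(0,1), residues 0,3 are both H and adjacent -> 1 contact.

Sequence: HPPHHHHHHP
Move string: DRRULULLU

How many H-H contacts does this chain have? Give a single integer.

Answer: 2

Derivation:
Positions: [(0, 0), (0, -1), (1, -1), (2, -1), (2, 0), (1, 0), (1, 1), (0, 1), (-1, 1), (-1, 2)]
H-H contact: residue 0 @(0,0) - residue 5 @(1, 0)
H-H contact: residue 0 @(0,0) - residue 7 @(0, 1)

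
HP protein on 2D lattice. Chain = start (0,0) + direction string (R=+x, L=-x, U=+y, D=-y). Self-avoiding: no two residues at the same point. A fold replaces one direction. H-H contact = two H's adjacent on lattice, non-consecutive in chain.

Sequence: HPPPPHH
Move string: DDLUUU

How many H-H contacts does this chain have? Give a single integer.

Positions: [(0, 0), (0, -1), (0, -2), (-1, -2), (-1, -1), (-1, 0), (-1, 1)]
H-H contact: residue 0 @(0,0) - residue 5 @(-1, 0)

Answer: 1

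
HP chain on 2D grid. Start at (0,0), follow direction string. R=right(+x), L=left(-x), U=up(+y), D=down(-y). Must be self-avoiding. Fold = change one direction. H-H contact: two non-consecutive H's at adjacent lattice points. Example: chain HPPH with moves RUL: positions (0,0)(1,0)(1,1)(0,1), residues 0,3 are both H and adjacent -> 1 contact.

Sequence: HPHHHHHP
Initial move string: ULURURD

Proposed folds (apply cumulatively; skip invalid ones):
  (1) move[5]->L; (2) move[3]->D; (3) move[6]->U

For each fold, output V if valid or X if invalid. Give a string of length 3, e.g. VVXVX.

Answer: XXV

Derivation:
Initial: ULURURD -> [(0, 0), (0, 1), (-1, 1), (-1, 2), (0, 2), (0, 3), (1, 3), (1, 2)]
Fold 1: move[5]->L => ULURULD INVALID (collision), skipped
Fold 2: move[3]->D => ULUDURD INVALID (collision), skipped
Fold 3: move[6]->U => ULURURU VALID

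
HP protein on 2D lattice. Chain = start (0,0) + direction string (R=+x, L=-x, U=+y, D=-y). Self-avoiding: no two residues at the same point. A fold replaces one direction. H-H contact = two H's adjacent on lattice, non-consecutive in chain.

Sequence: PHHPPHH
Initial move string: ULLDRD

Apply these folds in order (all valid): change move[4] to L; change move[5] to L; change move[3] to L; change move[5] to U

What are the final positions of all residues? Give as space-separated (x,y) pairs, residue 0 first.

Initial moves: ULLDRD
Fold: move[4]->L => ULLDLD (positions: [(0, 0), (0, 1), (-1, 1), (-2, 1), (-2, 0), (-3, 0), (-3, -1)])
Fold: move[5]->L => ULLDLL (positions: [(0, 0), (0, 1), (-1, 1), (-2, 1), (-2, 0), (-3, 0), (-4, 0)])
Fold: move[3]->L => ULLLLL (positions: [(0, 0), (0, 1), (-1, 1), (-2, 1), (-3, 1), (-4, 1), (-5, 1)])
Fold: move[5]->U => ULLLLU (positions: [(0, 0), (0, 1), (-1, 1), (-2, 1), (-3, 1), (-4, 1), (-4, 2)])

Answer: (0,0) (0,1) (-1,1) (-2,1) (-3,1) (-4,1) (-4,2)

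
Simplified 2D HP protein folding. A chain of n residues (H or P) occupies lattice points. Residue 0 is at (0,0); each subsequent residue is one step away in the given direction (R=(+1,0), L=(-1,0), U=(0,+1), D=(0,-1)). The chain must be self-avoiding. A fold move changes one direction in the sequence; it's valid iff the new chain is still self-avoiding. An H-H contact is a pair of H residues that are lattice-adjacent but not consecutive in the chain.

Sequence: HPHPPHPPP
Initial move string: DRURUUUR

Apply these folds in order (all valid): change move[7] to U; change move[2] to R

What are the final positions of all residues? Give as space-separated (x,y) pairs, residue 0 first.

Answer: (0,0) (0,-1) (1,-1) (2,-1) (3,-1) (3,0) (3,1) (3,2) (3,3)

Derivation:
Initial moves: DRURUUUR
Fold: move[7]->U => DRURUUUU (positions: [(0, 0), (0, -1), (1, -1), (1, 0), (2, 0), (2, 1), (2, 2), (2, 3), (2, 4)])
Fold: move[2]->R => DRRRUUUU (positions: [(0, 0), (0, -1), (1, -1), (2, -1), (3, -1), (3, 0), (3, 1), (3, 2), (3, 3)])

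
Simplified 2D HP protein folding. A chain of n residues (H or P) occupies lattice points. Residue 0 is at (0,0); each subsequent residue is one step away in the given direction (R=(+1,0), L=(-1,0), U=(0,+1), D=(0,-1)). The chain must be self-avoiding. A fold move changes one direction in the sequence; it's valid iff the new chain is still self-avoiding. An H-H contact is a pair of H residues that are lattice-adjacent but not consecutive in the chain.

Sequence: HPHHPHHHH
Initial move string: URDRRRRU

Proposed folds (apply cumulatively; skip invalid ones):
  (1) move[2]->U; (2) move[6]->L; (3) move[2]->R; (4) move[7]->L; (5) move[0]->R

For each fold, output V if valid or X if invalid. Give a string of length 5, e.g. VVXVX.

Initial: URDRRRRU -> [(0, 0), (0, 1), (1, 1), (1, 0), (2, 0), (3, 0), (4, 0), (5, 0), (5, 1)]
Fold 1: move[2]->U => URURRRRU VALID
Fold 2: move[6]->L => URURRRLU INVALID (collision), skipped
Fold 3: move[2]->R => URRRRRRU VALID
Fold 4: move[7]->L => URRRRRRL INVALID (collision), skipped
Fold 5: move[0]->R => RRRRRRRU VALID

Answer: VXVXV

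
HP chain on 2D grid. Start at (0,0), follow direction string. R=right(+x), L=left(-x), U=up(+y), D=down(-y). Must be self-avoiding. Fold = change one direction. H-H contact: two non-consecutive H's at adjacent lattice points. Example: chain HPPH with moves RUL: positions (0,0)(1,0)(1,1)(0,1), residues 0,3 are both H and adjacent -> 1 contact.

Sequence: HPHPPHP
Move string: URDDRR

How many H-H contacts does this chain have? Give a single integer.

Answer: 0

Derivation:
Positions: [(0, 0), (0, 1), (1, 1), (1, 0), (1, -1), (2, -1), (3, -1)]
No H-H contacts found.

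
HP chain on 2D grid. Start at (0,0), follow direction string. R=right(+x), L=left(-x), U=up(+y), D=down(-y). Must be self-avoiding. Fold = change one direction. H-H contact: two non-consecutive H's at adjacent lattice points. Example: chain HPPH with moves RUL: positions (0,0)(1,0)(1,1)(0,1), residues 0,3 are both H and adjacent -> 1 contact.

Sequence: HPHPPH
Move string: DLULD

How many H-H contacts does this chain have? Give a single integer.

Positions: [(0, 0), (0, -1), (-1, -1), (-1, 0), (-2, 0), (-2, -1)]
H-H contact: residue 2 @(-1,-1) - residue 5 @(-2, -1)

Answer: 1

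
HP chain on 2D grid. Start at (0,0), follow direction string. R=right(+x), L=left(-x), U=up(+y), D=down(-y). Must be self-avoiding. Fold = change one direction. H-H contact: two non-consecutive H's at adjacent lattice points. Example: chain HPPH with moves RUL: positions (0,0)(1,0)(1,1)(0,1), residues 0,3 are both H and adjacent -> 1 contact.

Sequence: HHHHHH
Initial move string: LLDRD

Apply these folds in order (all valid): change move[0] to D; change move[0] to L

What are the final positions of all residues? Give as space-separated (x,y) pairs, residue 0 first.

Initial moves: LLDRD
Fold: move[0]->D => DLDRD (positions: [(0, 0), (0, -1), (-1, -1), (-1, -2), (0, -2), (0, -3)])
Fold: move[0]->L => LLDRD (positions: [(0, 0), (-1, 0), (-2, 0), (-2, -1), (-1, -1), (-1, -2)])

Answer: (0,0) (-1,0) (-2,0) (-2,-1) (-1,-1) (-1,-2)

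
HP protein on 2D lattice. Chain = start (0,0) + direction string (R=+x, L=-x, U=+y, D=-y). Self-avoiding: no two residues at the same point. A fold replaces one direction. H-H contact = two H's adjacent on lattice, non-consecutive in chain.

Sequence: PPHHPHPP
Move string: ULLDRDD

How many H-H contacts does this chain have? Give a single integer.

Positions: [(0, 0), (0, 1), (-1, 1), (-2, 1), (-2, 0), (-1, 0), (-1, -1), (-1, -2)]
H-H contact: residue 2 @(-1,1) - residue 5 @(-1, 0)

Answer: 1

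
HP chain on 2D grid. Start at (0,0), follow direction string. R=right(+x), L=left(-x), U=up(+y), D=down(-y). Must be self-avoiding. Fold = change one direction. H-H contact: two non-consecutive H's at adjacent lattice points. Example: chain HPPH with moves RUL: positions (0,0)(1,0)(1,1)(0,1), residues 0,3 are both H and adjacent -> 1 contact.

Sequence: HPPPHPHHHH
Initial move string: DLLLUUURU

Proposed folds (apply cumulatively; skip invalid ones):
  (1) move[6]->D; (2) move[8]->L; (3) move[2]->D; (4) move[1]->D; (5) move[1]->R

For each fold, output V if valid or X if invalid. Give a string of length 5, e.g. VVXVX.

Initial: DLLLUUURU -> [(0, 0), (0, -1), (-1, -1), (-2, -1), (-3, -1), (-3, 0), (-3, 1), (-3, 2), (-2, 2), (-2, 3)]
Fold 1: move[6]->D => DLLLUUDRU INVALID (collision), skipped
Fold 2: move[8]->L => DLLLUUURL INVALID (collision), skipped
Fold 3: move[2]->D => DLDLUUURU VALID
Fold 4: move[1]->D => DDDLUUURU INVALID (collision), skipped
Fold 5: move[1]->R => DRDLUUURU INVALID (collision), skipped

Answer: XXVXX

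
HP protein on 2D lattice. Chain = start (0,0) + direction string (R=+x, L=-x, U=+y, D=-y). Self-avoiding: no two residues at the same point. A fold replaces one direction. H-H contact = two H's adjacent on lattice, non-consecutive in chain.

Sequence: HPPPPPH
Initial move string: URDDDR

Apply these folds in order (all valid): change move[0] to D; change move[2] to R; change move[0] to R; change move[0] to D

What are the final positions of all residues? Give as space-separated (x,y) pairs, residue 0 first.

Answer: (0,0) (0,-1) (1,-1) (2,-1) (2,-2) (2,-3) (3,-3)

Derivation:
Initial moves: URDDDR
Fold: move[0]->D => DRDDDR (positions: [(0, 0), (0, -1), (1, -1), (1, -2), (1, -3), (1, -4), (2, -4)])
Fold: move[2]->R => DRRDDR (positions: [(0, 0), (0, -1), (1, -1), (2, -1), (2, -2), (2, -3), (3, -3)])
Fold: move[0]->R => RRRDDR (positions: [(0, 0), (1, 0), (2, 0), (3, 0), (3, -1), (3, -2), (4, -2)])
Fold: move[0]->D => DRRDDR (positions: [(0, 0), (0, -1), (1, -1), (2, -1), (2, -2), (2, -3), (3, -3)])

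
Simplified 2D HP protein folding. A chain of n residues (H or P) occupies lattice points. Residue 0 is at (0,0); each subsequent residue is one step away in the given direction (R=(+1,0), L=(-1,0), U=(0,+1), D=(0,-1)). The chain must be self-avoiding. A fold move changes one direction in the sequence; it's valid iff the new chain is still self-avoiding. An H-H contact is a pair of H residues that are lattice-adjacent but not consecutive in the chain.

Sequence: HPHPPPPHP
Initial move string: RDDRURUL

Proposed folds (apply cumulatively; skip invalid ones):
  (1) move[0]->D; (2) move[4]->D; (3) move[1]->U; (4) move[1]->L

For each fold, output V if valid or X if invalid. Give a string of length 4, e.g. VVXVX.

Initial: RDDRURUL -> [(0, 0), (1, 0), (1, -1), (1, -2), (2, -2), (2, -1), (3, -1), (3, 0), (2, 0)]
Fold 1: move[0]->D => DDDRURUL VALID
Fold 2: move[4]->D => DDDRDRUL INVALID (collision), skipped
Fold 3: move[1]->U => DUDRURUL INVALID (collision), skipped
Fold 4: move[1]->L => DLDRURUL INVALID (collision), skipped

Answer: VXXX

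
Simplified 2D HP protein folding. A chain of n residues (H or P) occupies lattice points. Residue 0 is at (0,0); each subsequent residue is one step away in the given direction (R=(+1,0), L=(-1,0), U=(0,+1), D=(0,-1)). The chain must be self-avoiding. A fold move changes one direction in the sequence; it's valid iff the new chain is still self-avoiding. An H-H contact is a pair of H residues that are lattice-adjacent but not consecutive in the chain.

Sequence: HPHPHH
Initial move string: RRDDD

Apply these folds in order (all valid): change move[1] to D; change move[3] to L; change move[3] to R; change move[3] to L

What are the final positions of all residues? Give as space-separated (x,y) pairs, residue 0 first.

Answer: (0,0) (1,0) (1,-1) (1,-2) (0,-2) (0,-3)

Derivation:
Initial moves: RRDDD
Fold: move[1]->D => RDDDD (positions: [(0, 0), (1, 0), (1, -1), (1, -2), (1, -3), (1, -4)])
Fold: move[3]->L => RDDLD (positions: [(0, 0), (1, 0), (1, -1), (1, -2), (0, -2), (0, -3)])
Fold: move[3]->R => RDDRD (positions: [(0, 0), (1, 0), (1, -1), (1, -2), (2, -2), (2, -3)])
Fold: move[3]->L => RDDLD (positions: [(0, 0), (1, 0), (1, -1), (1, -2), (0, -2), (0, -3)])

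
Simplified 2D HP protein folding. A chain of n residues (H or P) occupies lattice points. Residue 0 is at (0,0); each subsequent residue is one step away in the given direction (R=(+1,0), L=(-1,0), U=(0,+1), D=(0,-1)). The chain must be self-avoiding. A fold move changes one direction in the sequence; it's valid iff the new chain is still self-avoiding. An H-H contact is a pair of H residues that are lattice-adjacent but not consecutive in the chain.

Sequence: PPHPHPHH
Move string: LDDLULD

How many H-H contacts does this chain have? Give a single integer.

Answer: 1

Derivation:
Positions: [(0, 0), (-1, 0), (-1, -1), (-1, -2), (-2, -2), (-2, -1), (-3, -1), (-3, -2)]
H-H contact: residue 4 @(-2,-2) - residue 7 @(-3, -2)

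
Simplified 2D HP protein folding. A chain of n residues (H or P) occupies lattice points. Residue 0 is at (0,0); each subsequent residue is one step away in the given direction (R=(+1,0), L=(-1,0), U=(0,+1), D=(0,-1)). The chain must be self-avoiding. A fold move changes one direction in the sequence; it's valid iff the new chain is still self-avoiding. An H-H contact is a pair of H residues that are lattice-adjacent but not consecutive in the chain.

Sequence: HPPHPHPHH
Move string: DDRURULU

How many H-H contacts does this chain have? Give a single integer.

Positions: [(0, 0), (0, -1), (0, -2), (1, -2), (1, -1), (2, -1), (2, 0), (1, 0), (1, 1)]
H-H contact: residue 0 @(0,0) - residue 7 @(1, 0)

Answer: 1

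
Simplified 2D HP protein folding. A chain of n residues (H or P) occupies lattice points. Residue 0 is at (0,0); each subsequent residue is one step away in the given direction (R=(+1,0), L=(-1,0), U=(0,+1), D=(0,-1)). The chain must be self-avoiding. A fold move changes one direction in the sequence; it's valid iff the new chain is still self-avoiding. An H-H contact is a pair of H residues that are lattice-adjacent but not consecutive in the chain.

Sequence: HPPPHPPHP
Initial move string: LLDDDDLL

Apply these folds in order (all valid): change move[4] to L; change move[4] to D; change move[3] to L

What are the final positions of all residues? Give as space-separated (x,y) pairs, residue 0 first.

Answer: (0,0) (-1,0) (-2,0) (-2,-1) (-3,-1) (-3,-2) (-3,-3) (-4,-3) (-5,-3)

Derivation:
Initial moves: LLDDDDLL
Fold: move[4]->L => LLDDLDLL (positions: [(0, 0), (-1, 0), (-2, 0), (-2, -1), (-2, -2), (-3, -2), (-3, -3), (-4, -3), (-5, -3)])
Fold: move[4]->D => LLDDDDLL (positions: [(0, 0), (-1, 0), (-2, 0), (-2, -1), (-2, -2), (-2, -3), (-2, -4), (-3, -4), (-4, -4)])
Fold: move[3]->L => LLDLDDLL (positions: [(0, 0), (-1, 0), (-2, 0), (-2, -1), (-3, -1), (-3, -2), (-3, -3), (-4, -3), (-5, -3)])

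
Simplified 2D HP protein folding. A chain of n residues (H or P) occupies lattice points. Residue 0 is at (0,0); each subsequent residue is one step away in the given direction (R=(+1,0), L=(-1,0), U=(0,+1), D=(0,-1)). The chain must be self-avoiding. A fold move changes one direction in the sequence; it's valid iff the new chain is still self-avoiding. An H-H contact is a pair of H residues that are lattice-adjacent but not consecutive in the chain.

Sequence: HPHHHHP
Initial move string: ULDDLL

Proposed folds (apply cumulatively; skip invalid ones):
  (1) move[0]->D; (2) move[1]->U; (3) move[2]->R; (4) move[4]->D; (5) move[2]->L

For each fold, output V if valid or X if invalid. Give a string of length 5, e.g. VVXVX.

Answer: VXXVV

Derivation:
Initial: ULDDLL -> [(0, 0), (0, 1), (-1, 1), (-1, 0), (-1, -1), (-2, -1), (-3, -1)]
Fold 1: move[0]->D => DLDDLL VALID
Fold 2: move[1]->U => DUDDLL INVALID (collision), skipped
Fold 3: move[2]->R => DLRDLL INVALID (collision), skipped
Fold 4: move[4]->D => DLDDDL VALID
Fold 5: move[2]->L => DLLDDL VALID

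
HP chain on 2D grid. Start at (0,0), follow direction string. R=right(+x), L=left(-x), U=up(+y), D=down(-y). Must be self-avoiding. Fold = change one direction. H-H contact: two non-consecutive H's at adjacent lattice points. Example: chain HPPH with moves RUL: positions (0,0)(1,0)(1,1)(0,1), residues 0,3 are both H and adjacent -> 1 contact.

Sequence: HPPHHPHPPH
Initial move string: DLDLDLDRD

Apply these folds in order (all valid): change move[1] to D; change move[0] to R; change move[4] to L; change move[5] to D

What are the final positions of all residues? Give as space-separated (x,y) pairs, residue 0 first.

Initial moves: DLDLDLDRD
Fold: move[1]->D => DDDLDLDRD (positions: [(0, 0), (0, -1), (0, -2), (0, -3), (-1, -3), (-1, -4), (-2, -4), (-2, -5), (-1, -5), (-1, -6)])
Fold: move[0]->R => RDDLDLDRD (positions: [(0, 0), (1, 0), (1, -1), (1, -2), (0, -2), (0, -3), (-1, -3), (-1, -4), (0, -4), (0, -5)])
Fold: move[4]->L => RDDLLLDRD (positions: [(0, 0), (1, 0), (1, -1), (1, -2), (0, -2), (-1, -2), (-2, -2), (-2, -3), (-1, -3), (-1, -4)])
Fold: move[5]->D => RDDLLDDRD (positions: [(0, 0), (1, 0), (1, -1), (1, -2), (0, -2), (-1, -2), (-1, -3), (-1, -4), (0, -4), (0, -5)])

Answer: (0,0) (1,0) (1,-1) (1,-2) (0,-2) (-1,-2) (-1,-3) (-1,-4) (0,-4) (0,-5)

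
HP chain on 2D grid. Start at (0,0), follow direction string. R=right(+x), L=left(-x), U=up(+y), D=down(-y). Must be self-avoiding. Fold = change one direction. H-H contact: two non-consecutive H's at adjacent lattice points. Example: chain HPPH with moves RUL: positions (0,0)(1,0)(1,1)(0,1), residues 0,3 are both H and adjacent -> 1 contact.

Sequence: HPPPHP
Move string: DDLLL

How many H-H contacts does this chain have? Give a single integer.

Positions: [(0, 0), (0, -1), (0, -2), (-1, -2), (-2, -2), (-3, -2)]
No H-H contacts found.

Answer: 0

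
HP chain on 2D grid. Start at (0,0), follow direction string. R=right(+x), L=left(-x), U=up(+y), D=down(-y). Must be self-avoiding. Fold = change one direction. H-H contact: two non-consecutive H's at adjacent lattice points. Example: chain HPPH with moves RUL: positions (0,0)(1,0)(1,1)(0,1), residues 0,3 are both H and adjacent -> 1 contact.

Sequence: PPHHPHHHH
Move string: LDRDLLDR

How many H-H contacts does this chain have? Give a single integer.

Positions: [(0, 0), (-1, 0), (-1, -1), (0, -1), (0, -2), (-1, -2), (-2, -2), (-2, -3), (-1, -3)]
H-H contact: residue 2 @(-1,-1) - residue 5 @(-1, -2)
H-H contact: residue 5 @(-1,-2) - residue 8 @(-1, -3)

Answer: 2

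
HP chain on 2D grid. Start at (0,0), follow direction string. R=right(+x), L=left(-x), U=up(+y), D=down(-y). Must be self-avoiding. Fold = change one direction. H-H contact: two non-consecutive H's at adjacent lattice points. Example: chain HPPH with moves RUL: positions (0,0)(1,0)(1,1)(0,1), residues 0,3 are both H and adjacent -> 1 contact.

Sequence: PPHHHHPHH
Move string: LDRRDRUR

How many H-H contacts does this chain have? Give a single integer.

Answer: 1

Derivation:
Positions: [(0, 0), (-1, 0), (-1, -1), (0, -1), (1, -1), (1, -2), (2, -2), (2, -1), (3, -1)]
H-H contact: residue 4 @(1,-1) - residue 7 @(2, -1)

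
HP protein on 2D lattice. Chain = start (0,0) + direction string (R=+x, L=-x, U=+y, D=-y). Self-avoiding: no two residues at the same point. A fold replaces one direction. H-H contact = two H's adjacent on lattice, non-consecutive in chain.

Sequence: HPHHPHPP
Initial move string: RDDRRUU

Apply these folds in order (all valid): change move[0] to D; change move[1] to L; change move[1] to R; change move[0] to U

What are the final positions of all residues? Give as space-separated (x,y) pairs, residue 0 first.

Answer: (0,0) (0,1) (1,1) (1,0) (2,0) (3,0) (3,1) (3,2)

Derivation:
Initial moves: RDDRRUU
Fold: move[0]->D => DDDRRUU (positions: [(0, 0), (0, -1), (0, -2), (0, -3), (1, -3), (2, -3), (2, -2), (2, -1)])
Fold: move[1]->L => DLDRRUU (positions: [(0, 0), (0, -1), (-1, -1), (-1, -2), (0, -2), (1, -2), (1, -1), (1, 0)])
Fold: move[1]->R => DRDRRUU (positions: [(0, 0), (0, -1), (1, -1), (1, -2), (2, -2), (3, -2), (3, -1), (3, 0)])
Fold: move[0]->U => URDRRUU (positions: [(0, 0), (0, 1), (1, 1), (1, 0), (2, 0), (3, 0), (3, 1), (3, 2)])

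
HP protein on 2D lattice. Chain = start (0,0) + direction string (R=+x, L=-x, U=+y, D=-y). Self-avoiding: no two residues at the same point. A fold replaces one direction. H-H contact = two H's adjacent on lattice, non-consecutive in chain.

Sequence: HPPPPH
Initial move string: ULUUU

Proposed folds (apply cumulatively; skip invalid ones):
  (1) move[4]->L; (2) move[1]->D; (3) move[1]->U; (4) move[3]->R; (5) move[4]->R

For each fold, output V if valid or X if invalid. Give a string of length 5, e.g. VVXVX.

Answer: VXVXV

Derivation:
Initial: ULUUU -> [(0, 0), (0, 1), (-1, 1), (-1, 2), (-1, 3), (-1, 4)]
Fold 1: move[4]->L => ULUUL VALID
Fold 2: move[1]->D => UDUUL INVALID (collision), skipped
Fold 3: move[1]->U => UUUUL VALID
Fold 4: move[3]->R => UUURL INVALID (collision), skipped
Fold 5: move[4]->R => UUUUR VALID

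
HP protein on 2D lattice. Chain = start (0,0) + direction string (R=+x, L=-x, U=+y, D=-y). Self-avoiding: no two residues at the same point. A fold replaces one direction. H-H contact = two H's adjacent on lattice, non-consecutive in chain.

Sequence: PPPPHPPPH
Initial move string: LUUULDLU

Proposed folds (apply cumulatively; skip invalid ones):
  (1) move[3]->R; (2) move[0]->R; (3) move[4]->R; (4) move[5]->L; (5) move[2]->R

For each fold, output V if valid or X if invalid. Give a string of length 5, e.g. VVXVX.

Answer: XVXVV

Derivation:
Initial: LUUULDLU -> [(0, 0), (-1, 0), (-1, 1), (-1, 2), (-1, 3), (-2, 3), (-2, 2), (-3, 2), (-3, 3)]
Fold 1: move[3]->R => LUURLDLU INVALID (collision), skipped
Fold 2: move[0]->R => RUUULDLU VALID
Fold 3: move[4]->R => RUUURDLU INVALID (collision), skipped
Fold 4: move[5]->L => RUUULLLU VALID
Fold 5: move[2]->R => RURULLLU VALID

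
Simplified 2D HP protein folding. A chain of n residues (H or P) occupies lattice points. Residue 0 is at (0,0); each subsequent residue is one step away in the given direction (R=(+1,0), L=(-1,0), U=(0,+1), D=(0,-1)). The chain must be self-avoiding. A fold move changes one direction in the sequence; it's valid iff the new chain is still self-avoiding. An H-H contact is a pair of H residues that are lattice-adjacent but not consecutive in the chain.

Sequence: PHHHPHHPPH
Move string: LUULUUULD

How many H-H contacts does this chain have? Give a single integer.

Answer: 1

Derivation:
Positions: [(0, 0), (-1, 0), (-1, 1), (-1, 2), (-2, 2), (-2, 3), (-2, 4), (-2, 5), (-3, 5), (-3, 4)]
H-H contact: residue 6 @(-2,4) - residue 9 @(-3, 4)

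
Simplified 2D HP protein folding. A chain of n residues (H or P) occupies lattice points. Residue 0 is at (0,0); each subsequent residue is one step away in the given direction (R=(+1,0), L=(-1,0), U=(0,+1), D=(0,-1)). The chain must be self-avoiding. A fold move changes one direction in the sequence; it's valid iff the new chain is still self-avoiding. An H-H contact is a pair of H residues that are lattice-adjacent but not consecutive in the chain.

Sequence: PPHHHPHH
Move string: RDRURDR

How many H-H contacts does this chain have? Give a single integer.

Answer: 1

Derivation:
Positions: [(0, 0), (1, 0), (1, -1), (2, -1), (2, 0), (3, 0), (3, -1), (4, -1)]
H-H contact: residue 3 @(2,-1) - residue 6 @(3, -1)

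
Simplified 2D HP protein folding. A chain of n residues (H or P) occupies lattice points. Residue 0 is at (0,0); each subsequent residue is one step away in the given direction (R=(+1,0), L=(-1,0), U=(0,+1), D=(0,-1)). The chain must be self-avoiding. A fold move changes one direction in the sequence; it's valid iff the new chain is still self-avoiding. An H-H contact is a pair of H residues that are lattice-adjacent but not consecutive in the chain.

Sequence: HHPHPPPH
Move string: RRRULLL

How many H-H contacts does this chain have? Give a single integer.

Positions: [(0, 0), (1, 0), (2, 0), (3, 0), (3, 1), (2, 1), (1, 1), (0, 1)]
H-H contact: residue 0 @(0,0) - residue 7 @(0, 1)

Answer: 1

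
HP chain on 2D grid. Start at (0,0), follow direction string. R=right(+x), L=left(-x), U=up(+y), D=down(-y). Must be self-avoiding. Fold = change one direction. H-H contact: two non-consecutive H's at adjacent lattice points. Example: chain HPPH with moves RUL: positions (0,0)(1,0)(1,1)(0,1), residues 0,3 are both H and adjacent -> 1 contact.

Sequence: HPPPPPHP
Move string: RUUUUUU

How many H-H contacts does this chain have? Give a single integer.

Positions: [(0, 0), (1, 0), (1, 1), (1, 2), (1, 3), (1, 4), (1, 5), (1, 6)]
No H-H contacts found.

Answer: 0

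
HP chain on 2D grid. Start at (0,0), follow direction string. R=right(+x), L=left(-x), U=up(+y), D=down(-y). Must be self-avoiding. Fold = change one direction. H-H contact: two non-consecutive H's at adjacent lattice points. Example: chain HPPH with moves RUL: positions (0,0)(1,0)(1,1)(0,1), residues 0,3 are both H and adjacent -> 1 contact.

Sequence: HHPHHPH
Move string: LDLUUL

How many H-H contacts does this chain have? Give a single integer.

Answer: 1

Derivation:
Positions: [(0, 0), (-1, 0), (-1, -1), (-2, -1), (-2, 0), (-2, 1), (-3, 1)]
H-H contact: residue 1 @(-1,0) - residue 4 @(-2, 0)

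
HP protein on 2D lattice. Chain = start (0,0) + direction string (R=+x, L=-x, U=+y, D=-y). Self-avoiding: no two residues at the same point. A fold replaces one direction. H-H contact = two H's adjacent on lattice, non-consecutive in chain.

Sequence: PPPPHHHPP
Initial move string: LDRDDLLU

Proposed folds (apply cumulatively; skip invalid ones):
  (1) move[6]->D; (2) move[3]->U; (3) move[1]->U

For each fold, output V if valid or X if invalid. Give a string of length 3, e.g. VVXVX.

Initial: LDRDDLLU -> [(0, 0), (-1, 0), (-1, -1), (0, -1), (0, -2), (0, -3), (-1, -3), (-2, -3), (-2, -2)]
Fold 1: move[6]->D => LDRDDLDU INVALID (collision), skipped
Fold 2: move[3]->U => LDRUDLLU INVALID (collision), skipped
Fold 3: move[1]->U => LURDDLLU INVALID (collision), skipped

Answer: XXX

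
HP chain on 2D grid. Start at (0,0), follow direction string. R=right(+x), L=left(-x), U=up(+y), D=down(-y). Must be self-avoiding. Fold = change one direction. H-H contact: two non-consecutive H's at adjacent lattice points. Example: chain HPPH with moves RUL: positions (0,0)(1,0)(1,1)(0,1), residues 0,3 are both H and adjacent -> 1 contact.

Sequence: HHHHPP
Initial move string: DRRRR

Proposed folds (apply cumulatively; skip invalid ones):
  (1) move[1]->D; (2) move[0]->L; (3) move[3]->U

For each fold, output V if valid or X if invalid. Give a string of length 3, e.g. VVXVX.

Answer: VVX

Derivation:
Initial: DRRRR -> [(0, 0), (0, -1), (1, -1), (2, -1), (3, -1), (4, -1)]
Fold 1: move[1]->D => DDRRR VALID
Fold 2: move[0]->L => LDRRR VALID
Fold 3: move[3]->U => LDRUR INVALID (collision), skipped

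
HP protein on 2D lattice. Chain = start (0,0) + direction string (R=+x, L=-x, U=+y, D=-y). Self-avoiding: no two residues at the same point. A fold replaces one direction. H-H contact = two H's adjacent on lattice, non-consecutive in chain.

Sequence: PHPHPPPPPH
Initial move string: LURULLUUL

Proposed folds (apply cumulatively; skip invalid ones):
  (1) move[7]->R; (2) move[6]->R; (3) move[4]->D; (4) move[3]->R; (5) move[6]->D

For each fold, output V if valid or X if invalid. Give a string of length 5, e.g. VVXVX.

Initial: LURULLUUL -> [(0, 0), (-1, 0), (-1, 1), (0, 1), (0, 2), (-1, 2), (-2, 2), (-2, 3), (-2, 4), (-3, 4)]
Fold 1: move[7]->R => LURULLURL INVALID (collision), skipped
Fold 2: move[6]->R => LURULLRUL INVALID (collision), skipped
Fold 3: move[4]->D => LURUDLUUL INVALID (collision), skipped
Fold 4: move[3]->R => LURRLLUUL INVALID (collision), skipped
Fold 5: move[6]->D => LURULLDUL INVALID (collision), skipped

Answer: XXXXX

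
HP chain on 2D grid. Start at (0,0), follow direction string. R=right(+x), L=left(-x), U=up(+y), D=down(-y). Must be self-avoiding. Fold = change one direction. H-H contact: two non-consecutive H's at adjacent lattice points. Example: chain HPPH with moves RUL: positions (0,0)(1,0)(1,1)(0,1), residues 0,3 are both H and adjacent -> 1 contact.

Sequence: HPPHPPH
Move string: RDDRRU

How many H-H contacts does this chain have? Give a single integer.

Answer: 0

Derivation:
Positions: [(0, 0), (1, 0), (1, -1), (1, -2), (2, -2), (3, -2), (3, -1)]
No H-H contacts found.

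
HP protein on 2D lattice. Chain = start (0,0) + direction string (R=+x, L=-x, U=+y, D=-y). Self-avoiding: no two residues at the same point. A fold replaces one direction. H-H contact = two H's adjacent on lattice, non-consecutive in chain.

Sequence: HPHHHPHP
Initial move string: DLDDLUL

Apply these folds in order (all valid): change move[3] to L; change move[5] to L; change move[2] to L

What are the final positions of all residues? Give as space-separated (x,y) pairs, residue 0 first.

Answer: (0,0) (0,-1) (-1,-1) (-2,-1) (-3,-1) (-4,-1) (-5,-1) (-6,-1)

Derivation:
Initial moves: DLDDLUL
Fold: move[3]->L => DLDLLUL (positions: [(0, 0), (0, -1), (-1, -1), (-1, -2), (-2, -2), (-3, -2), (-3, -1), (-4, -1)])
Fold: move[5]->L => DLDLLLL (positions: [(0, 0), (0, -1), (-1, -1), (-1, -2), (-2, -2), (-3, -2), (-4, -2), (-5, -2)])
Fold: move[2]->L => DLLLLLL (positions: [(0, 0), (0, -1), (-1, -1), (-2, -1), (-3, -1), (-4, -1), (-5, -1), (-6, -1)])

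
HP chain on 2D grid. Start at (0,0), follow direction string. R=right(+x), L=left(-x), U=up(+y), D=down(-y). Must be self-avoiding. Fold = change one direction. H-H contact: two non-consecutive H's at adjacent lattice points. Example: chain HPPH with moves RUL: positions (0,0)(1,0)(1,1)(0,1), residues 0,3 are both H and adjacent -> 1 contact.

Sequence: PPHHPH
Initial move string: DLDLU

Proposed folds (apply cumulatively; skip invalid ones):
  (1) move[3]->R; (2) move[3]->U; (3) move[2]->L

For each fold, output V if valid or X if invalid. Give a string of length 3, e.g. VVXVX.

Answer: XXV

Derivation:
Initial: DLDLU -> [(0, 0), (0, -1), (-1, -1), (-1, -2), (-2, -2), (-2, -1)]
Fold 1: move[3]->R => DLDRU INVALID (collision), skipped
Fold 2: move[3]->U => DLDUU INVALID (collision), skipped
Fold 3: move[2]->L => DLLLU VALID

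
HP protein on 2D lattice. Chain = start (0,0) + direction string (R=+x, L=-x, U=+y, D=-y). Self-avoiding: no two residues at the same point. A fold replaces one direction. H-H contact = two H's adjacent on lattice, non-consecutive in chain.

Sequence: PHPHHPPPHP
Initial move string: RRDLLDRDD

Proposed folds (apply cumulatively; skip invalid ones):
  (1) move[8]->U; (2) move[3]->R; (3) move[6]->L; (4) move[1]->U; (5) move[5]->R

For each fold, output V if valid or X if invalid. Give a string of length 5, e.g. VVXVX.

Initial: RRDLLDRDD -> [(0, 0), (1, 0), (2, 0), (2, -1), (1, -1), (0, -1), (0, -2), (1, -2), (1, -3), (1, -4)]
Fold 1: move[8]->U => RRDLLDRDU INVALID (collision), skipped
Fold 2: move[3]->R => RRDRLDRDD INVALID (collision), skipped
Fold 3: move[6]->L => RRDLLDLDD VALID
Fold 4: move[1]->U => RUDLLDLDD INVALID (collision), skipped
Fold 5: move[5]->R => RRDLLRLDD INVALID (collision), skipped

Answer: XXVXX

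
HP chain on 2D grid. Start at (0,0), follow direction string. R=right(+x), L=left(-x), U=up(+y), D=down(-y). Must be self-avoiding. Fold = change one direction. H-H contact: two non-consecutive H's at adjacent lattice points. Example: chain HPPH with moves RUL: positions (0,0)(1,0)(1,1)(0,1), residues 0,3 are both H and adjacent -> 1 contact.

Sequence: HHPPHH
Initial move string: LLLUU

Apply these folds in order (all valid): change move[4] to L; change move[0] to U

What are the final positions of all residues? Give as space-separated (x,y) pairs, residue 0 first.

Initial moves: LLLUU
Fold: move[4]->L => LLLUL (positions: [(0, 0), (-1, 0), (-2, 0), (-3, 0), (-3, 1), (-4, 1)])
Fold: move[0]->U => ULLUL (positions: [(0, 0), (0, 1), (-1, 1), (-2, 1), (-2, 2), (-3, 2)])

Answer: (0,0) (0,1) (-1,1) (-2,1) (-2,2) (-3,2)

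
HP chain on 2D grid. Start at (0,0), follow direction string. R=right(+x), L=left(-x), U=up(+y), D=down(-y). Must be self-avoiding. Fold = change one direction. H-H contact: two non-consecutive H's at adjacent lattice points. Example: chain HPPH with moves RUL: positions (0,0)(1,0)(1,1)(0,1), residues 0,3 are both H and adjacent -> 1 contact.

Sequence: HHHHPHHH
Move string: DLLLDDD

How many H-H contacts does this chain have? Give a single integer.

Positions: [(0, 0), (0, -1), (-1, -1), (-2, -1), (-3, -1), (-3, -2), (-3, -3), (-3, -4)]
No H-H contacts found.

Answer: 0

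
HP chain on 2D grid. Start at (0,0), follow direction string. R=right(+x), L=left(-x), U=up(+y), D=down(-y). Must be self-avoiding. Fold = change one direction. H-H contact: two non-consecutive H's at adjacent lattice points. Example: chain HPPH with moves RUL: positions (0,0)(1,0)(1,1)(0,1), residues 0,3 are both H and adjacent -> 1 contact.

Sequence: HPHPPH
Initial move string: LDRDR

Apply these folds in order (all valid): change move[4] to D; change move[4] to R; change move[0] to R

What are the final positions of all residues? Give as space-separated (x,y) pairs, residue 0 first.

Initial moves: LDRDR
Fold: move[4]->D => LDRDD (positions: [(0, 0), (-1, 0), (-1, -1), (0, -1), (0, -2), (0, -3)])
Fold: move[4]->R => LDRDR (positions: [(0, 0), (-1, 0), (-1, -1), (0, -1), (0, -2), (1, -2)])
Fold: move[0]->R => RDRDR (positions: [(0, 0), (1, 0), (1, -1), (2, -1), (2, -2), (3, -2)])

Answer: (0,0) (1,0) (1,-1) (2,-1) (2,-2) (3,-2)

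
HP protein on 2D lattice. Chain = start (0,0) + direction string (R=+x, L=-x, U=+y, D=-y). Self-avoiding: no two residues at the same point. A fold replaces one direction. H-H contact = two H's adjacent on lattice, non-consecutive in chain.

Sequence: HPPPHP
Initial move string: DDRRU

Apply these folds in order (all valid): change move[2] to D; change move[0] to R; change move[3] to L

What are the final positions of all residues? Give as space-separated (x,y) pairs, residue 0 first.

Answer: (0,0) (1,0) (1,-1) (1,-2) (0,-2) (0,-1)

Derivation:
Initial moves: DDRRU
Fold: move[2]->D => DDDRU (positions: [(0, 0), (0, -1), (0, -2), (0, -3), (1, -3), (1, -2)])
Fold: move[0]->R => RDDRU (positions: [(0, 0), (1, 0), (1, -1), (1, -2), (2, -2), (2, -1)])
Fold: move[3]->L => RDDLU (positions: [(0, 0), (1, 0), (1, -1), (1, -2), (0, -2), (0, -1)])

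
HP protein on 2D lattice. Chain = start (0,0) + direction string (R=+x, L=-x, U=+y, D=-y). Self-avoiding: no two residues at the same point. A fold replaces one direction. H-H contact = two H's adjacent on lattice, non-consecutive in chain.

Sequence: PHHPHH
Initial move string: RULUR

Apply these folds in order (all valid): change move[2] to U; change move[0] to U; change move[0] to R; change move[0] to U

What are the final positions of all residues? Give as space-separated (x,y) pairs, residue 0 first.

Initial moves: RULUR
Fold: move[2]->U => RUUUR (positions: [(0, 0), (1, 0), (1, 1), (1, 2), (1, 3), (2, 3)])
Fold: move[0]->U => UUUUR (positions: [(0, 0), (0, 1), (0, 2), (0, 3), (0, 4), (1, 4)])
Fold: move[0]->R => RUUUR (positions: [(0, 0), (1, 0), (1, 1), (1, 2), (1, 3), (2, 3)])
Fold: move[0]->U => UUUUR (positions: [(0, 0), (0, 1), (0, 2), (0, 3), (0, 4), (1, 4)])

Answer: (0,0) (0,1) (0,2) (0,3) (0,4) (1,4)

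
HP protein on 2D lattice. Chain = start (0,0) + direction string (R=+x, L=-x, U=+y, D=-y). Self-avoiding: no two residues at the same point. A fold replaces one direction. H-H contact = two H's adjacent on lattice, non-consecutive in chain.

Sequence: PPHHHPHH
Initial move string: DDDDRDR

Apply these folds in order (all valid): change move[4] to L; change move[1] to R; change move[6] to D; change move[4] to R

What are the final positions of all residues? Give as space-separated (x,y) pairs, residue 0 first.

Answer: (0,0) (0,-1) (1,-1) (1,-2) (1,-3) (2,-3) (2,-4) (2,-5)

Derivation:
Initial moves: DDDDRDR
Fold: move[4]->L => DDDDLDR (positions: [(0, 0), (0, -1), (0, -2), (0, -3), (0, -4), (-1, -4), (-1, -5), (0, -5)])
Fold: move[1]->R => DRDDLDR (positions: [(0, 0), (0, -1), (1, -1), (1, -2), (1, -3), (0, -3), (0, -4), (1, -4)])
Fold: move[6]->D => DRDDLDD (positions: [(0, 0), (0, -1), (1, -1), (1, -2), (1, -3), (0, -3), (0, -4), (0, -5)])
Fold: move[4]->R => DRDDRDD (positions: [(0, 0), (0, -1), (1, -1), (1, -2), (1, -3), (2, -3), (2, -4), (2, -5)])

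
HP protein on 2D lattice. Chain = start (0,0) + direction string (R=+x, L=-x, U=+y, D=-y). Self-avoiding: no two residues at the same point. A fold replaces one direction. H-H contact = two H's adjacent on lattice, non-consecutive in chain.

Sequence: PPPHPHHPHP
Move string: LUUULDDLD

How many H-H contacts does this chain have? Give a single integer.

Answer: 1

Derivation:
Positions: [(0, 0), (-1, 0), (-1, 1), (-1, 2), (-1, 3), (-2, 3), (-2, 2), (-2, 1), (-3, 1), (-3, 0)]
H-H contact: residue 3 @(-1,2) - residue 6 @(-2, 2)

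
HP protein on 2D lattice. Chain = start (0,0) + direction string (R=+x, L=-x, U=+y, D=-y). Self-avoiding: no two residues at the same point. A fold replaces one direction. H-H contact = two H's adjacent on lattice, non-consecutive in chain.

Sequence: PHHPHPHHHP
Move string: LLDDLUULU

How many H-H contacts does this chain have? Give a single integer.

Answer: 1

Derivation:
Positions: [(0, 0), (-1, 0), (-2, 0), (-2, -1), (-2, -2), (-3, -2), (-3, -1), (-3, 0), (-4, 0), (-4, 1)]
H-H contact: residue 2 @(-2,0) - residue 7 @(-3, 0)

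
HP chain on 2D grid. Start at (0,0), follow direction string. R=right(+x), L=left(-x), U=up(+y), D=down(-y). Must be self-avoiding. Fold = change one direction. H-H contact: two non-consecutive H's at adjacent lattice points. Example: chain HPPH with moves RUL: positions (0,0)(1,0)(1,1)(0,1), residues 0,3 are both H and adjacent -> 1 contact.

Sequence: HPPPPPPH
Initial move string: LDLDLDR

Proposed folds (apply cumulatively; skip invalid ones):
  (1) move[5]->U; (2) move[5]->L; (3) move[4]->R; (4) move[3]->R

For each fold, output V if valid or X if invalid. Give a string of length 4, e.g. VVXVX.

Answer: XXVX

Derivation:
Initial: LDLDLDR -> [(0, 0), (-1, 0), (-1, -1), (-2, -1), (-2, -2), (-3, -2), (-3, -3), (-2, -3)]
Fold 1: move[5]->U => LDLDLUR INVALID (collision), skipped
Fold 2: move[5]->L => LDLDLLR INVALID (collision), skipped
Fold 3: move[4]->R => LDLDRDR VALID
Fold 4: move[3]->R => LDLRRDR INVALID (collision), skipped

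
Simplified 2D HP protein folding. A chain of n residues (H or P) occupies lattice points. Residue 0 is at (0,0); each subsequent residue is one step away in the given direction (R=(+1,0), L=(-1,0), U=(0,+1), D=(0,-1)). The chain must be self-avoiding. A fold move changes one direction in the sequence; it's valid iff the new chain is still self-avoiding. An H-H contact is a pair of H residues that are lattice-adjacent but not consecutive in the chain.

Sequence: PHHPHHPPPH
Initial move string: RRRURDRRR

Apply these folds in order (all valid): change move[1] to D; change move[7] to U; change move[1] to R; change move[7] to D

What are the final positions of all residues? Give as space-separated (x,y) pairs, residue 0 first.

Initial moves: RRRURDRRR
Fold: move[1]->D => RDRURDRRR (positions: [(0, 0), (1, 0), (1, -1), (2, -1), (2, 0), (3, 0), (3, -1), (4, -1), (5, -1), (6, -1)])
Fold: move[7]->U => RDRURDRUR (positions: [(0, 0), (1, 0), (1, -1), (2, -1), (2, 0), (3, 0), (3, -1), (4, -1), (4, 0), (5, 0)])
Fold: move[1]->R => RRRURDRUR (positions: [(0, 0), (1, 0), (2, 0), (3, 0), (3, 1), (4, 1), (4, 0), (5, 0), (5, 1), (6, 1)])
Fold: move[7]->D => RRRURDRDR (positions: [(0, 0), (1, 0), (2, 0), (3, 0), (3, 1), (4, 1), (4, 0), (5, 0), (5, -1), (6, -1)])

Answer: (0,0) (1,0) (2,0) (3,0) (3,1) (4,1) (4,0) (5,0) (5,-1) (6,-1)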